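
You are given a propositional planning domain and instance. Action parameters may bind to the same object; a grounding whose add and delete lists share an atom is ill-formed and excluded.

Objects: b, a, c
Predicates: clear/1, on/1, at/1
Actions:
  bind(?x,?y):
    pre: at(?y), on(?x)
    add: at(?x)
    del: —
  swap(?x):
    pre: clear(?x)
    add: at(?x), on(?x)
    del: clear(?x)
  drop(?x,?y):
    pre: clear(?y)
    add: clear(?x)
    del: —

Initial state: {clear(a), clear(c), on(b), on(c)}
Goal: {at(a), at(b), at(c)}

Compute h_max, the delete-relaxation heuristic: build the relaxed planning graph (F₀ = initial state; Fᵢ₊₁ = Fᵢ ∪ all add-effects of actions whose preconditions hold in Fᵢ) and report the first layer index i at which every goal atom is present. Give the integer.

F0 = init (4 atoms)
F1 = F0 ∪ {at(a), at(c), clear(b), on(a)}  (8 atoms)
F2 = F1 ∪ {at(b)}  (9 atoms)
goal ⊆ F2  ⇒  h_max = 2

2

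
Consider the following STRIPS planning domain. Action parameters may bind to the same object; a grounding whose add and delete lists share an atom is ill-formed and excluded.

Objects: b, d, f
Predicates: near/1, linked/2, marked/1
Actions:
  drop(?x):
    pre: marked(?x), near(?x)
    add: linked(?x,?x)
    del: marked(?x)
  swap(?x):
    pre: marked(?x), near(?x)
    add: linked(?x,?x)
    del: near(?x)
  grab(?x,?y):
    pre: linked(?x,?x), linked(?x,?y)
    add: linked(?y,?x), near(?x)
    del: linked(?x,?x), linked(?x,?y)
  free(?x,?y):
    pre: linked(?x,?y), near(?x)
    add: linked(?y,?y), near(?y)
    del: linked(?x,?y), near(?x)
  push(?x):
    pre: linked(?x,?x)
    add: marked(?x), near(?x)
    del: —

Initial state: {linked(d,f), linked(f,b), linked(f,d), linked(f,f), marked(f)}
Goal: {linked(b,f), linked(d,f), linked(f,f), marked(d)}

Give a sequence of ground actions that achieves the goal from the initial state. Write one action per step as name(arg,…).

grab(f,b); drop(f); free(f,d); push(d)

1. grab(f,b)  →  {linked(b,f), linked(d,f), linked(f,d), marked(f), near(f)}
2. drop(f)  →  {linked(b,f), linked(d,f), linked(f,d), linked(f,f), near(f)}
3. free(f,d)  →  {linked(b,f), linked(d,d), linked(d,f), linked(f,f), near(d)}
4. push(d)  →  {linked(b,f), linked(d,d), linked(d,f), linked(f,f), marked(d), near(d)}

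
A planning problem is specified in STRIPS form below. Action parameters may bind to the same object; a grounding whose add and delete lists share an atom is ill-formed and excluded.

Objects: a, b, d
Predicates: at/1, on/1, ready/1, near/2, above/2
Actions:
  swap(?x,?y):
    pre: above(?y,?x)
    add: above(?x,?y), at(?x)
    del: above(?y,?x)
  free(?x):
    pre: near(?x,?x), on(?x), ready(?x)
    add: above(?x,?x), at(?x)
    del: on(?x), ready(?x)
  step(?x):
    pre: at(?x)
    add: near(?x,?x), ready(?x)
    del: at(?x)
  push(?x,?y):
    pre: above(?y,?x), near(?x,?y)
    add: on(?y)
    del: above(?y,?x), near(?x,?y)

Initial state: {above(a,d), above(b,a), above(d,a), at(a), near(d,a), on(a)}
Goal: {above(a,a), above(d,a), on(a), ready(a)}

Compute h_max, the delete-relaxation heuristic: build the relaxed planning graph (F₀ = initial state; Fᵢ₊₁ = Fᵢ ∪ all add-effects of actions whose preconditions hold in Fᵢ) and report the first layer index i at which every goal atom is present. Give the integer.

F0 = init (6 atoms)
F1 = F0 ∪ {above(a,b), at(d), near(a,a), ready(a)}  (10 atoms)
F2 = F1 ∪ {above(a,a), at(b), near(d,d), ready(d)}  (14 atoms)
goal ⊆ F2  ⇒  h_max = 2

2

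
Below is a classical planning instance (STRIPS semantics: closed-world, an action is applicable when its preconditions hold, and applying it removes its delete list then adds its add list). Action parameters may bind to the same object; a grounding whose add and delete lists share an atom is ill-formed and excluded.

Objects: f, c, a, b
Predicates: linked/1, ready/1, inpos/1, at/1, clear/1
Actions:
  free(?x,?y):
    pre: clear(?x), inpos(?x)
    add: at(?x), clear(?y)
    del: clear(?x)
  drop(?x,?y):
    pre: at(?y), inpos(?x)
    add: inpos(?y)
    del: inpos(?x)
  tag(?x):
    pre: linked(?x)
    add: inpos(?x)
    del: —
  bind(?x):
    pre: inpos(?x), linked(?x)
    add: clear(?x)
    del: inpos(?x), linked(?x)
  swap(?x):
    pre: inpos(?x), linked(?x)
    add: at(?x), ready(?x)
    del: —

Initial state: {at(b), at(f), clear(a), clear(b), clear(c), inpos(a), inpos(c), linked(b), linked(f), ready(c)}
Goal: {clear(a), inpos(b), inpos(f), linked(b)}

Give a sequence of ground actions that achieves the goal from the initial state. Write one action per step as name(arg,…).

drop(c,f); drop(a,b)

1. drop(c,f)  →  {at(b), at(f), clear(a), clear(b), clear(c), inpos(a), inpos(f), linked(b), linked(f), ready(c)}
2. drop(a,b)  →  {at(b), at(f), clear(a), clear(b), clear(c), inpos(b), inpos(f), linked(b), linked(f), ready(c)}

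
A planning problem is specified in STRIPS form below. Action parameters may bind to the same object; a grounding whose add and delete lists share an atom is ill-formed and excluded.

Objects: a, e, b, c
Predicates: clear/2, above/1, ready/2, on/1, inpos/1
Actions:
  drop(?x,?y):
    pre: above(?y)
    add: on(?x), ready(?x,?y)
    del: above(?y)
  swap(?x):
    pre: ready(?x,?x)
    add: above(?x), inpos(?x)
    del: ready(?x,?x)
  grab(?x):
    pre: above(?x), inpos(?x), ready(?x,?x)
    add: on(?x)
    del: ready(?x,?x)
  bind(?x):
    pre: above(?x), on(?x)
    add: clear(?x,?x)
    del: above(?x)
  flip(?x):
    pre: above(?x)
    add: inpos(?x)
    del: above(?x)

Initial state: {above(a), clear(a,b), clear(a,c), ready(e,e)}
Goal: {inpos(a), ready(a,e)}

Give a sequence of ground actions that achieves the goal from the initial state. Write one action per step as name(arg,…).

swap(e); drop(a,e); flip(a)

1. swap(e)  →  {above(a), above(e), clear(a,b), clear(a,c), inpos(e)}
2. drop(a,e)  →  {above(a), clear(a,b), clear(a,c), inpos(e), on(a), ready(a,e)}
3. flip(a)  →  {clear(a,b), clear(a,c), inpos(a), inpos(e), on(a), ready(a,e)}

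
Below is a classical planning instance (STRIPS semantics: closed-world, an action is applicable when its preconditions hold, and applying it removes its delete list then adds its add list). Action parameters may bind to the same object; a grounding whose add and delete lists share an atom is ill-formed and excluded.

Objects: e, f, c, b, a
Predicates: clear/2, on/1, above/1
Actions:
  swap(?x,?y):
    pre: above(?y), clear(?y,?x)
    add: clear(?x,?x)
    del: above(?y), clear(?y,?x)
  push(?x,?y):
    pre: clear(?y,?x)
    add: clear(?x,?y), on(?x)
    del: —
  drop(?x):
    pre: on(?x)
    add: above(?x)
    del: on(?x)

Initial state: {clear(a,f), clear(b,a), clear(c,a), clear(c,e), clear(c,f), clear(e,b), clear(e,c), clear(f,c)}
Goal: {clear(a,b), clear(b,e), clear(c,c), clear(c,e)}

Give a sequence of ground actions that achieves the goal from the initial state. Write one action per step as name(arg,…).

push(e,c); push(b,e); push(a,b); drop(e); swap(c,e)

1. push(e,c)  →  {clear(a,f), clear(b,a), clear(c,a), clear(c,e), clear(c,f), clear(e,b), clear(e,c), clear(f,c), on(e)}
2. push(b,e)  →  {clear(a,f), clear(b,a), clear(b,e), clear(c,a), clear(c,e), clear(c,f), clear(e,b), clear(e,c), clear(f,c), on(b), on(e)}
3. push(a,b)  →  {clear(a,b), clear(a,f), clear(b,a), clear(b,e), clear(c,a), clear(c,e), clear(c,f), clear(e,b), clear(e,c), clear(f,c), on(a), on(b), on(e)}
4. drop(e)  →  {above(e), clear(a,b), clear(a,f), clear(b,a), clear(b,e), clear(c,a), clear(c,e), clear(c,f), clear(e,b), clear(e,c), clear(f,c), on(a), on(b)}
5. swap(c,e)  →  {clear(a,b), clear(a,f), clear(b,a), clear(b,e), clear(c,a), clear(c,c), clear(c,e), clear(c,f), clear(e,b), clear(f,c), on(a), on(b)}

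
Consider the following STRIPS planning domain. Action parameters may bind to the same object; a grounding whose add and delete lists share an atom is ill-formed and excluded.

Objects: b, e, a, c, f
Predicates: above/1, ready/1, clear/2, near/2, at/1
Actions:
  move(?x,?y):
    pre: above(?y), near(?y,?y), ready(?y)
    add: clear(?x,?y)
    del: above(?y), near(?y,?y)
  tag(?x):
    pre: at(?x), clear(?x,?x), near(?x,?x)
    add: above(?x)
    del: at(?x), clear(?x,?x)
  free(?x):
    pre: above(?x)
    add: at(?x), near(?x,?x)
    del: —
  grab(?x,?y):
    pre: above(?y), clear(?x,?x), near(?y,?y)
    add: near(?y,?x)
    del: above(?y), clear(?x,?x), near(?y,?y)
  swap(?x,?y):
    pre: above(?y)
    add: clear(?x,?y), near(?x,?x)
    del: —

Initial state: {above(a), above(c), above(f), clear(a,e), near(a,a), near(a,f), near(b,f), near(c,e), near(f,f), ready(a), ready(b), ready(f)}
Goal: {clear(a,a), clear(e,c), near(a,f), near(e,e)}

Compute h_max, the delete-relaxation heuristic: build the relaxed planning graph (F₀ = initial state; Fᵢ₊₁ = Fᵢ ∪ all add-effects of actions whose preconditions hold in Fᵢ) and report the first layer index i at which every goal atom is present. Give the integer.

F0 = init (12 atoms)
F1 = F0 ∪ {at(a), at(c), at(f), clear(a,a), clear(a,c), clear(a,f), clear(b,a), clear(b,c), clear(b,f), clear(c,a), clear(c,c), clear(c,f), clear(e,a), clear(e,c), clear(e,f), clear(f,a), clear(f,c), clear(f,f), near(b,b), near(c,c), near(e,e)}  (33 atoms)
goal ⊆ F1  ⇒  h_max = 1

1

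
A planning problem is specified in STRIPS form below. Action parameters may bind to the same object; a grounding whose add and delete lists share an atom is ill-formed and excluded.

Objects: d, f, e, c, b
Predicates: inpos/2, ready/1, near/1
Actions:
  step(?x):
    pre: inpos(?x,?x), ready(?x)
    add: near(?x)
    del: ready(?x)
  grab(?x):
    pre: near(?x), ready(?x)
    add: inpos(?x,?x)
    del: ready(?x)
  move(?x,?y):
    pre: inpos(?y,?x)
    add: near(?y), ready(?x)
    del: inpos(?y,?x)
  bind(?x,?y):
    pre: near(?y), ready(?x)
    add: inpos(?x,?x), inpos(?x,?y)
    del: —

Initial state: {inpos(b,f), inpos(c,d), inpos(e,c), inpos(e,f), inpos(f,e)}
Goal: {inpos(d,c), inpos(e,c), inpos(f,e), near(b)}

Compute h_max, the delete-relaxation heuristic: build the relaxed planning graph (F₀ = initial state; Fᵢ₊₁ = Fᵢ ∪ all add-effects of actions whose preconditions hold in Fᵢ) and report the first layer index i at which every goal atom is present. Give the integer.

F0 = init (5 atoms)
F1 = F0 ∪ {near(b), near(c), near(e), near(f), ready(c), ready(d), ready(e), ready(f)}  (13 atoms)
F2 = F1 ∪ {inpos(c,b), inpos(c,c), inpos(c,e), inpos(c,f), inpos(d,b), inpos(d,c), inpos(d,d), inpos(d,e), inpos(d,f), inpos(e,b), inpos(e,e), inpos(f,b), inpos(f,c), inpos(f,f)}  (27 atoms)
goal ⊆ F2  ⇒  h_max = 2

2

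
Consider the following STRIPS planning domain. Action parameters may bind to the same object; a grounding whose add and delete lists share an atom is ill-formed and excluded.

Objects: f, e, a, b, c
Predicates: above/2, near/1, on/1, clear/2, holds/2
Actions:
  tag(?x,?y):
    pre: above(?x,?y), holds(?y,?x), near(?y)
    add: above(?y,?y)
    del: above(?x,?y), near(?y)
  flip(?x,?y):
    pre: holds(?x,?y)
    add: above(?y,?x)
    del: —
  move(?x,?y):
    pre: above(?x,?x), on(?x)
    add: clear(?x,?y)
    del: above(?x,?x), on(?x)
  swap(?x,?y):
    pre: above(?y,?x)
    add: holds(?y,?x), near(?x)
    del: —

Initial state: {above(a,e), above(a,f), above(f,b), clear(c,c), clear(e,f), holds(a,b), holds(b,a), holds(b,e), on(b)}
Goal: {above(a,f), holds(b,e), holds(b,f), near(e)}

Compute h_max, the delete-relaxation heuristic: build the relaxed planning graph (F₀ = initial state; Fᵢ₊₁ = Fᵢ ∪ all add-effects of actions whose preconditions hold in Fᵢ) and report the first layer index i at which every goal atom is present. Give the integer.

F0 = init (9 atoms)
F1 = F0 ∪ {above(a,b), above(b,a), above(e,b), holds(a,e), holds(a,f), holds(f,b), near(b), near(e), near(f)}  (18 atoms)
F2 = F1 ∪ {above(b,b), above(b,f), above(e,a), above(f,a), holds(e,b), near(a)}  (24 atoms)
F3 = F2 ∪ {above(a,a), above(b,e), above(f,f), clear(b,a), clear(b,b), clear(b,c), clear(b,e), clear(b,f), holds(b,b), holds(b,f), holds(e,a), holds(f,a)}  (36 atoms)
goal ⊆ F3  ⇒  h_max = 3

3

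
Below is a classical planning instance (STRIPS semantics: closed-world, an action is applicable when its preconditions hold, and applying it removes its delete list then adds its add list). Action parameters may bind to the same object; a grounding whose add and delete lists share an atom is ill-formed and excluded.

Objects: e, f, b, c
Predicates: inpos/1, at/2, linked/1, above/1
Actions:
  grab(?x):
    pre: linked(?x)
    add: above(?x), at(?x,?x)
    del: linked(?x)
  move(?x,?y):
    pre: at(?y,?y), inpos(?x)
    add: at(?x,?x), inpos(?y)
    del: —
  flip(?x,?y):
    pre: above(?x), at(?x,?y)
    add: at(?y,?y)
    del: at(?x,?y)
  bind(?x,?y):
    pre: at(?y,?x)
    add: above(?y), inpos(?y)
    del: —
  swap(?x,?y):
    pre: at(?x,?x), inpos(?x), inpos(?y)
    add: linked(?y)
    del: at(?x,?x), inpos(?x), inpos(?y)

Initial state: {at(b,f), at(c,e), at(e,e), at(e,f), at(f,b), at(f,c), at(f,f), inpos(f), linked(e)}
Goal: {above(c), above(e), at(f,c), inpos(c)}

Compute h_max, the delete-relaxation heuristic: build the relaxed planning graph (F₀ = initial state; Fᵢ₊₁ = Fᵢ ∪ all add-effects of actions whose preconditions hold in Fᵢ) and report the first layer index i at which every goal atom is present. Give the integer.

F0 = init (9 atoms)
F1 = F0 ∪ {above(b), above(c), above(e), above(f), inpos(b), inpos(c), inpos(e), linked(f)}  (17 atoms)
goal ⊆ F1  ⇒  h_max = 1

1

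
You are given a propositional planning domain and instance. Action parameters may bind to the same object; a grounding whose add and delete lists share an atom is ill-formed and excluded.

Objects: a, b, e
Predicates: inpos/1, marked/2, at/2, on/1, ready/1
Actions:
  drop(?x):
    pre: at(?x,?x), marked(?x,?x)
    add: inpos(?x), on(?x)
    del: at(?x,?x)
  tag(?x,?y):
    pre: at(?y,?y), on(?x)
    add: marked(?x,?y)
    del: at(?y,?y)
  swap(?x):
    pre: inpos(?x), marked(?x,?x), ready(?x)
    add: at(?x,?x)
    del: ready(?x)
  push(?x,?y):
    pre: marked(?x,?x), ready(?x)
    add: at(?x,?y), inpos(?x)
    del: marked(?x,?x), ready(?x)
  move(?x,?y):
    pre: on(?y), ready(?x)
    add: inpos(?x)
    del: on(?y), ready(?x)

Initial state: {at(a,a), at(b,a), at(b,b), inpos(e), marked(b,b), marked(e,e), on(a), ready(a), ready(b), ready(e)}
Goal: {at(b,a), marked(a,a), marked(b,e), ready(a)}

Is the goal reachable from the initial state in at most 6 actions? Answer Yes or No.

1. drop(b)  →  {at(a,a), at(b,a), inpos(b), inpos(e), marked(b,b), marked(e,e), on(a), on(b), ready(a), ready(b), ready(e)}
2. tag(a,a)  →  {at(b,a), inpos(b), inpos(e), marked(a,a), marked(b,b), marked(e,e), on(a), on(b), ready(a), ready(b), ready(e)}
3. swap(e)  →  {at(b,a), at(e,e), inpos(b), inpos(e), marked(a,a), marked(b,b), marked(e,e), on(a), on(b), ready(a), ready(b)}
4. tag(b,e)  →  {at(b,a), inpos(b), inpos(e), marked(a,a), marked(b,b), marked(b,e), marked(e,e), on(a), on(b), ready(a), ready(b)}
optimal plan length = 4; 4 ≤ 6

Yes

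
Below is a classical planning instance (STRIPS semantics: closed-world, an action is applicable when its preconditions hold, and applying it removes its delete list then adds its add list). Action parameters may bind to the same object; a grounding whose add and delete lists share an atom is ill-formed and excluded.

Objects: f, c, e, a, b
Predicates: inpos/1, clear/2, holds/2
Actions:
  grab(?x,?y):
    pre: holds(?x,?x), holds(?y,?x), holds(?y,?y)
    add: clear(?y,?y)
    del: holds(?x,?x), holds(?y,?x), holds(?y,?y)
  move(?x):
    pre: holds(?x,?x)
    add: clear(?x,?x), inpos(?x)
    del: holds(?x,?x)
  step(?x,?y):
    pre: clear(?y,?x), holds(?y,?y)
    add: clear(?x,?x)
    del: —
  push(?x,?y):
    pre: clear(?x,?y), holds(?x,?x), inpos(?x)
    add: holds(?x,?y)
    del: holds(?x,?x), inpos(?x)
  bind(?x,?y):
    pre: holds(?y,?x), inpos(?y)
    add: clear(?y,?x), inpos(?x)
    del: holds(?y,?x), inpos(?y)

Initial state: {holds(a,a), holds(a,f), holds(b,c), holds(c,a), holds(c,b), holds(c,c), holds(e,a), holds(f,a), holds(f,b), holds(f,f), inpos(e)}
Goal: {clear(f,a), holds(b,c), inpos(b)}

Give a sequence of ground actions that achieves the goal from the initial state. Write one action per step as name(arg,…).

1. move(f)  →  {clear(f,f), holds(a,a), holds(a,f), holds(b,c), holds(c,a), holds(c,b), holds(c,c), holds(e,a), holds(f,a), holds(f,b), inpos(e), inpos(f)}
2. move(c)  →  {clear(c,c), clear(f,f), holds(a,a), holds(a,f), holds(b,c), holds(c,a), holds(c,b), holds(e,a), holds(f,a), holds(f,b), inpos(c), inpos(e), inpos(f)}
3. bind(a,f)  →  {clear(c,c), clear(f,a), clear(f,f), holds(a,a), holds(a,f), holds(b,c), holds(c,a), holds(c,b), holds(e,a), holds(f,b), inpos(a), inpos(c), inpos(e)}
4. bind(b,c)  →  {clear(c,b), clear(c,c), clear(f,a), clear(f,f), holds(a,a), holds(a,f), holds(b,c), holds(c,a), holds(e,a), holds(f,b), inpos(a), inpos(b), inpos(e)}

move(f); move(c); bind(a,f); bind(b,c)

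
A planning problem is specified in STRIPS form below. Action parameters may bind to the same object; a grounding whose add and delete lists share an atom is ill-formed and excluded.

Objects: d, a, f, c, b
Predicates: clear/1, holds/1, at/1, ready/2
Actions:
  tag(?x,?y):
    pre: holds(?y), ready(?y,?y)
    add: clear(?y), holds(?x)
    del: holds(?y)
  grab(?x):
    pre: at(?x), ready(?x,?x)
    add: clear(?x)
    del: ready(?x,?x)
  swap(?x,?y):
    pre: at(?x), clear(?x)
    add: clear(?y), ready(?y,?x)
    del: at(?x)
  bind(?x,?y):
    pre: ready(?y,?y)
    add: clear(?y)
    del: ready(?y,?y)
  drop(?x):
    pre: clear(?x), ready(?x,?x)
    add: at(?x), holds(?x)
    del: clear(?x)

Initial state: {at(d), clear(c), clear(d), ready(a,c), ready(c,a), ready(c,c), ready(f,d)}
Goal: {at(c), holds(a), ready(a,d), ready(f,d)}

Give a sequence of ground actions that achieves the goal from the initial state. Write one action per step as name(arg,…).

1. swap(d,a)  →  {clear(a), clear(c), clear(d), ready(a,c), ready(a,d), ready(c,a), ready(c,c), ready(f,d)}
2. drop(c)  →  {at(c), clear(a), clear(d), holds(c), ready(a,c), ready(a,d), ready(c,a), ready(c,c), ready(f,d)}
3. tag(a,c)  →  {at(c), clear(a), clear(c), clear(d), holds(a), ready(a,c), ready(a,d), ready(c,a), ready(c,c), ready(f,d)}

swap(d,a); drop(c); tag(a,c)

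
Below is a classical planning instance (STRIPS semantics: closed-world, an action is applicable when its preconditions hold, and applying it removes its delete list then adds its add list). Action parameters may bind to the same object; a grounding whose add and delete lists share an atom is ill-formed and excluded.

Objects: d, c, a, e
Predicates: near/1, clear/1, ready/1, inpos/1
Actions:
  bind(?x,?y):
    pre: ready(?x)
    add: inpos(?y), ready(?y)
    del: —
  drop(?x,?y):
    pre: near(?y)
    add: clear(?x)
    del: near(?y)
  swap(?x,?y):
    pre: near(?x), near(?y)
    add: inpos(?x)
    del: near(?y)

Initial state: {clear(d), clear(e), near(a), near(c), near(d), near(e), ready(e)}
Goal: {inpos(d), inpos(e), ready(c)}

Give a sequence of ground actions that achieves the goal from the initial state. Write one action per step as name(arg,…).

1. bind(e,d)  →  {clear(d), clear(e), inpos(d), near(a), near(c), near(d), near(e), ready(d), ready(e)}
2. bind(d,c)  →  {clear(d), clear(e), inpos(c), inpos(d), near(a), near(c), near(d), near(e), ready(c), ready(d), ready(e)}
3. bind(d,e)  →  {clear(d), clear(e), inpos(c), inpos(d), inpos(e), near(a), near(c), near(d), near(e), ready(c), ready(d), ready(e)}

bind(e,d); bind(d,c); bind(d,e)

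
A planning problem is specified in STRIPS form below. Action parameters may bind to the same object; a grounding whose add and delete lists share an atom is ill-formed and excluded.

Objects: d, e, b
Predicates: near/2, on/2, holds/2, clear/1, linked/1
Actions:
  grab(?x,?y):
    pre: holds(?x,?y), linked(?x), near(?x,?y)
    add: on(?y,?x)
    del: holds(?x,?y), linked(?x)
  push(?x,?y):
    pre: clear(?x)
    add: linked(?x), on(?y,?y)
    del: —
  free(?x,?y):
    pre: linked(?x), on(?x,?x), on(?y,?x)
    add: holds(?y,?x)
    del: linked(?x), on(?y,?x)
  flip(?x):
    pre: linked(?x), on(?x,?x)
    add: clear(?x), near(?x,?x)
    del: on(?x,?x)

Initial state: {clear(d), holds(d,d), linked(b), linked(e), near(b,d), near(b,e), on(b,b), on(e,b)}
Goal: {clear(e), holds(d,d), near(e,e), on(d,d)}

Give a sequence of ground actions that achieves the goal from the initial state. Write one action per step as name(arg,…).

1. push(d,d)  →  {clear(d), holds(d,d), linked(b), linked(d), linked(e), near(b,d), near(b,e), on(b,b), on(d,d), on(e,b)}
2. push(d,e)  →  {clear(d), holds(d,d), linked(b), linked(d), linked(e), near(b,d), near(b,e), on(b,b), on(d,d), on(e,b), on(e,e)}
3. flip(e)  →  {clear(d), clear(e), holds(d,d), linked(b), linked(d), linked(e), near(b,d), near(b,e), near(e,e), on(b,b), on(d,d), on(e,b)}

push(d,d); push(d,e); flip(e)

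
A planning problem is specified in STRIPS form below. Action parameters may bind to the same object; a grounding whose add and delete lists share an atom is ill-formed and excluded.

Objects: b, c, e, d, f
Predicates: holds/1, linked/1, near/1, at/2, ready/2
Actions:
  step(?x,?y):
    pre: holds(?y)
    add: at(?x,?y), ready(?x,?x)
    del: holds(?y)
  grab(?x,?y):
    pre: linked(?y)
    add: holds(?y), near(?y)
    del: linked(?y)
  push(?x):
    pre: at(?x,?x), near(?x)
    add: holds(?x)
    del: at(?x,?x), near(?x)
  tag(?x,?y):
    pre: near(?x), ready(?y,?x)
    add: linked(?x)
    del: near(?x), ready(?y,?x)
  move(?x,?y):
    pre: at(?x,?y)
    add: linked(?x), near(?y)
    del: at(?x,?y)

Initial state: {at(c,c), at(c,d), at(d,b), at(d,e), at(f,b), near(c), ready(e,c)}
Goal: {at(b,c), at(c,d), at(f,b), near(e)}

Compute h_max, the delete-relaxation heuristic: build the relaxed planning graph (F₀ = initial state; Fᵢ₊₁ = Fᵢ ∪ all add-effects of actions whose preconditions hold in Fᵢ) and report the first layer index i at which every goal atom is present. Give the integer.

F0 = init (7 atoms)
F1 = F0 ∪ {holds(c), linked(c), linked(d), linked(f), near(b), near(d), near(e)}  (14 atoms)
F2 = F1 ∪ {at(b,c), at(d,c), at(e,c), at(f,c), holds(d), holds(f), near(f), ready(b,b), ready(c,c), ready(d,d), ready(e,e), ready(f,f)}  (26 atoms)
goal ⊆ F2  ⇒  h_max = 2

2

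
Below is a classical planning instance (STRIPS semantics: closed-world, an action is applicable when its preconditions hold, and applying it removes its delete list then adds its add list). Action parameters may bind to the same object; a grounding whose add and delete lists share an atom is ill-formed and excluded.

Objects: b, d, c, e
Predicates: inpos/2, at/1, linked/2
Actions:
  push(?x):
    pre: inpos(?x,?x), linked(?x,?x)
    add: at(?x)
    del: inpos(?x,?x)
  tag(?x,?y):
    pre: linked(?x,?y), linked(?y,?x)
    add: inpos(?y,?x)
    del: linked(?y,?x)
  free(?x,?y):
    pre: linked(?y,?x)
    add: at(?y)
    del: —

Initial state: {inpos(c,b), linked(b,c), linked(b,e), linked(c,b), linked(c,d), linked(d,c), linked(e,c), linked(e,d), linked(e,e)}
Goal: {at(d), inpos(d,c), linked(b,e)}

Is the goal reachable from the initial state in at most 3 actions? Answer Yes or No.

Yes

1. free(c,d)  →  {at(d), inpos(c,b), linked(b,c), linked(b,e), linked(c,b), linked(c,d), linked(d,c), linked(e,c), linked(e,d), linked(e,e)}
2. tag(c,d)  →  {at(d), inpos(c,b), inpos(d,c), linked(b,c), linked(b,e), linked(c,b), linked(c,d), linked(e,c), linked(e,d), linked(e,e)}
optimal plan length = 2; 2 ≤ 3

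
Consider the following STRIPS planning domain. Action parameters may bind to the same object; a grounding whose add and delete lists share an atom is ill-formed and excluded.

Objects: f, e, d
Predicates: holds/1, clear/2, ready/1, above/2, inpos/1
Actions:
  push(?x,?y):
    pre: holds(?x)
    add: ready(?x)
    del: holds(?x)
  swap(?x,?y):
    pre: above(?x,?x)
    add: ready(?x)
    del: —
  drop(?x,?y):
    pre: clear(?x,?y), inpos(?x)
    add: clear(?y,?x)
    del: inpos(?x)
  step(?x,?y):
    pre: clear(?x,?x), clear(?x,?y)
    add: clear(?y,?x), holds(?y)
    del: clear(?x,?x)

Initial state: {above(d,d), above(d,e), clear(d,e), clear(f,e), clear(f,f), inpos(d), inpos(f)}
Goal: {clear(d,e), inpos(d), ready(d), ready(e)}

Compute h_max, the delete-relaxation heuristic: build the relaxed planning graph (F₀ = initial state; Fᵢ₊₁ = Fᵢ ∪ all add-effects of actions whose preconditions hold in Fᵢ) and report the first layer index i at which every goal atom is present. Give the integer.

F0 = init (7 atoms)
F1 = F0 ∪ {clear(e,d), clear(e,f), holds(e), ready(d)}  (11 atoms)
F2 = F1 ∪ {ready(e)}  (12 atoms)
goal ⊆ F2  ⇒  h_max = 2

2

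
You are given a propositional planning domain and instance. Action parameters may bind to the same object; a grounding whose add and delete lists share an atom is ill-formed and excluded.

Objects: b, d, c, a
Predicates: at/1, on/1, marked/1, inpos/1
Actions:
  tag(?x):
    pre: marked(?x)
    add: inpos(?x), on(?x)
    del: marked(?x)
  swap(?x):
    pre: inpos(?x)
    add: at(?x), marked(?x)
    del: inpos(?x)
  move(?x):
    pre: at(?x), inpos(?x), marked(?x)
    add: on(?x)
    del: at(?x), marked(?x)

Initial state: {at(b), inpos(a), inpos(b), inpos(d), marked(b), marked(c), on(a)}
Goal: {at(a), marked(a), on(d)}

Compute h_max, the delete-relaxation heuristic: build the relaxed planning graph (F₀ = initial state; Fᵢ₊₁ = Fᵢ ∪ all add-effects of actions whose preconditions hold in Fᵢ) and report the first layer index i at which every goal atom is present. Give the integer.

2

F0 = init (7 atoms)
F1 = F0 ∪ {at(a), at(d), inpos(c), marked(a), marked(d), on(b), on(c)}  (14 atoms)
F2 = F1 ∪ {at(c), on(d)}  (16 atoms)
goal ⊆ F2  ⇒  h_max = 2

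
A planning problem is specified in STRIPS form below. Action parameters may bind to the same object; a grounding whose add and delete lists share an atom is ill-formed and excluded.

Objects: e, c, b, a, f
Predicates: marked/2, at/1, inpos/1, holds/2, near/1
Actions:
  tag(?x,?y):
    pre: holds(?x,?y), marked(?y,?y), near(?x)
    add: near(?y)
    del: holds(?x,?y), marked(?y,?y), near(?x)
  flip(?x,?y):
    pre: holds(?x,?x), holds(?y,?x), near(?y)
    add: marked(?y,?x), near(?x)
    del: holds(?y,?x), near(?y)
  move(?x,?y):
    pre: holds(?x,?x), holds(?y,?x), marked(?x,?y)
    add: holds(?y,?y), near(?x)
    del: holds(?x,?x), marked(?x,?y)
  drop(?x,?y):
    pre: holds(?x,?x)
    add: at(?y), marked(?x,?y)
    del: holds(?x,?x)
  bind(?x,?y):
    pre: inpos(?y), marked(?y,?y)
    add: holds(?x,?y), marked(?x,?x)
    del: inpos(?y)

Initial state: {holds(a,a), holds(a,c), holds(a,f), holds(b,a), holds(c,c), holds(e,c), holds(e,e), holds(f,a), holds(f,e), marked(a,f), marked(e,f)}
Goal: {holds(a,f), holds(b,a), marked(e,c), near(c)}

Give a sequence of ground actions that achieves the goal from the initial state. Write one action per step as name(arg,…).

1. move(e,f)  →  {holds(a,a), holds(a,c), holds(a,f), holds(b,a), holds(c,c), holds(e,c), holds(f,a), holds(f,e), holds(f,f), marked(a,f), near(e)}
2. flip(c,e)  →  {holds(a,a), holds(a,c), holds(a,f), holds(b,a), holds(c,c), holds(f,a), holds(f,e), holds(f,f), marked(a,f), marked(e,c), near(c)}

move(e,f); flip(c,e)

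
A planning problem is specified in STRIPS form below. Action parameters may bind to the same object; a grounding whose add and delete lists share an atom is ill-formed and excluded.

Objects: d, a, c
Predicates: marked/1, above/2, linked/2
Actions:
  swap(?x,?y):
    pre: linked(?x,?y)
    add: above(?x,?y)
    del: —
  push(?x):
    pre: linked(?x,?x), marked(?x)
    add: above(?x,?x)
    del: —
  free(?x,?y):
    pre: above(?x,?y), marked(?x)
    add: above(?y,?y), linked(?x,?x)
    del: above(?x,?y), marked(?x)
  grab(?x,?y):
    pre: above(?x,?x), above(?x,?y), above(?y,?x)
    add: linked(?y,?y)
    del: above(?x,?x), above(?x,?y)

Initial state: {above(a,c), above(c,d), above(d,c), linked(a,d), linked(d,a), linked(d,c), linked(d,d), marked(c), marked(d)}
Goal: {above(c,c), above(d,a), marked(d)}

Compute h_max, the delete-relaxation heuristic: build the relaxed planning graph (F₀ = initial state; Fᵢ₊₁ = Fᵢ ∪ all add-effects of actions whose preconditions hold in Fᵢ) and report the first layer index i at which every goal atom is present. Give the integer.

F0 = init (9 atoms)
F1 = F0 ∪ {above(a,d), above(c,c), above(d,a), above(d,d), linked(c,c)}  (14 atoms)
goal ⊆ F1  ⇒  h_max = 1

1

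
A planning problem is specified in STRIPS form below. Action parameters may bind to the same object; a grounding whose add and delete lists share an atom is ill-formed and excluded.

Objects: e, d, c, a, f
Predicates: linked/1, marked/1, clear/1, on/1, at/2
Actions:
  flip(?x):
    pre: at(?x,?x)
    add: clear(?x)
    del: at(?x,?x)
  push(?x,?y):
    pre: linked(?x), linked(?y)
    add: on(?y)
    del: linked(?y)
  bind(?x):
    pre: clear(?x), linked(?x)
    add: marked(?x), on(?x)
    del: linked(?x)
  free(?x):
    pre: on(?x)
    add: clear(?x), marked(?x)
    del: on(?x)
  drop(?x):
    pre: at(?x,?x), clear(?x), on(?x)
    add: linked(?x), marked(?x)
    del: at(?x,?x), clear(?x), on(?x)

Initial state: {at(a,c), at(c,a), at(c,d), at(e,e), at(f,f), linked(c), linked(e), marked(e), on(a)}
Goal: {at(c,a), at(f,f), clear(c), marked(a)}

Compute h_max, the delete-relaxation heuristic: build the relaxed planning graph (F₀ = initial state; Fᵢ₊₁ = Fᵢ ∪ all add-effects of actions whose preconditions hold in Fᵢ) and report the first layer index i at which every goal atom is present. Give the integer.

2

F0 = init (9 atoms)
F1 = F0 ∪ {clear(a), clear(e), clear(f), marked(a), on(c), on(e)}  (15 atoms)
F2 = F1 ∪ {clear(c), marked(c)}  (17 atoms)
goal ⊆ F2  ⇒  h_max = 2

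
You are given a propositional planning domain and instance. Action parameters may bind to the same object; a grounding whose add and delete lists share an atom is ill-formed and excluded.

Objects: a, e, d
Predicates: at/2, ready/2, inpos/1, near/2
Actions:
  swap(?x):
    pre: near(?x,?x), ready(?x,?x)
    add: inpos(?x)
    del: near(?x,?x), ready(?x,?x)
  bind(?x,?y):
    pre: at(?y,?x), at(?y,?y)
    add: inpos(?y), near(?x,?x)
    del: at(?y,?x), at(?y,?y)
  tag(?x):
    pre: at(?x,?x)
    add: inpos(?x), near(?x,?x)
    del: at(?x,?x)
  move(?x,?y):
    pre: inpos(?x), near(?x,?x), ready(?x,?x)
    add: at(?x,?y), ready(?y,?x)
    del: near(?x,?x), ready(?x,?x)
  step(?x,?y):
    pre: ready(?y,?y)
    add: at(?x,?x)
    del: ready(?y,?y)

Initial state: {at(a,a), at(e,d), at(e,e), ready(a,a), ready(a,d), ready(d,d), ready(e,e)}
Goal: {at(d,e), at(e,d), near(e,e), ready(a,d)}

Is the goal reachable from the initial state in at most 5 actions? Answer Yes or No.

Yes

1. bind(e,e)  →  {at(a,a), at(e,d), inpos(e), near(e,e), ready(a,a), ready(a,d), ready(d,d), ready(e,e)}
2. step(d,a)  →  {at(a,a), at(d,d), at(e,d), inpos(e), near(e,e), ready(a,d), ready(d,d), ready(e,e)}
3. bind(d,d)  →  {at(a,a), at(e,d), inpos(d), inpos(e), near(d,d), near(e,e), ready(a,d), ready(d,d), ready(e,e)}
4. move(d,e)  →  {at(a,a), at(d,e), at(e,d), inpos(d), inpos(e), near(e,e), ready(a,d), ready(e,d), ready(e,e)}
optimal plan length = 4; 4 ≤ 5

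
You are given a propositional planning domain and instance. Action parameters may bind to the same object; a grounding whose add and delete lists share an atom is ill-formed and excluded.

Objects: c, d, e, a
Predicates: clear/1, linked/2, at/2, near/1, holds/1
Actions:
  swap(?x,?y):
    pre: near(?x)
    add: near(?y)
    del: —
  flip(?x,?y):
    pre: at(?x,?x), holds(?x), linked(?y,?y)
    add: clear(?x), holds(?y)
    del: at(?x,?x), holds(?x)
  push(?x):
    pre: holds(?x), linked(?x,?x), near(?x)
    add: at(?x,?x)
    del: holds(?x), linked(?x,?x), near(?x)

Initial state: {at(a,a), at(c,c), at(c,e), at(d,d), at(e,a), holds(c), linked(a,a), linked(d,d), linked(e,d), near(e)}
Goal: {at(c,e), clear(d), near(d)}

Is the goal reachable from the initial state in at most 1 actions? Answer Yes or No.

No

1. swap(e,d)  →  {at(a,a), at(c,c), at(c,e), at(d,d), at(e,a), holds(c), linked(a,a), linked(d,d), linked(e,d), near(d), near(e)}
2. flip(c,d)  →  {at(a,a), at(c,e), at(d,d), at(e,a), clear(c), holds(d), linked(a,a), linked(d,d), linked(e,d), near(d), near(e)}
3. flip(d,a)  →  {at(a,a), at(c,e), at(e,a), clear(c), clear(d), holds(a), linked(a,a), linked(d,d), linked(e,d), near(d), near(e)}
optimal plan length = 3; 3 > 1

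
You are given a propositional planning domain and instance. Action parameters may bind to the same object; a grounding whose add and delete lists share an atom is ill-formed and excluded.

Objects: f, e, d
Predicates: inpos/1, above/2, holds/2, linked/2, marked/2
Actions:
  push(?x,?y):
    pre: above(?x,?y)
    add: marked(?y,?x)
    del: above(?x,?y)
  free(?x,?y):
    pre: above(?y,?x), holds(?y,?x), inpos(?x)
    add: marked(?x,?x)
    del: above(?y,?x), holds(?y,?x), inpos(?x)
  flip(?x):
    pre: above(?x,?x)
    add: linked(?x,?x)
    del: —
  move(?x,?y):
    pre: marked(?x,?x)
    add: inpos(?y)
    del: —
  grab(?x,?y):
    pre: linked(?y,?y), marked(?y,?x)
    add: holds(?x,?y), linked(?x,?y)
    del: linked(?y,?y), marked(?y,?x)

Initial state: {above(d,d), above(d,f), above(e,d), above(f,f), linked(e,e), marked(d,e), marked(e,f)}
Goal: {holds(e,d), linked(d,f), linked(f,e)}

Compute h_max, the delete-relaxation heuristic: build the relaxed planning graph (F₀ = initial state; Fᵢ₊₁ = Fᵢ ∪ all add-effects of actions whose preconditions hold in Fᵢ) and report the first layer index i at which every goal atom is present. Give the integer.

F0 = init (7 atoms)
F1 = F0 ∪ {holds(f,e), linked(d,d), linked(f,e), linked(f,f), marked(d,d), marked(f,d), marked(f,f)}  (14 atoms)
F2 = F1 ∪ {holds(d,f), holds(e,d), inpos(d), inpos(e), inpos(f), linked(d,f), linked(e,d)}  (21 atoms)
goal ⊆ F2  ⇒  h_max = 2

2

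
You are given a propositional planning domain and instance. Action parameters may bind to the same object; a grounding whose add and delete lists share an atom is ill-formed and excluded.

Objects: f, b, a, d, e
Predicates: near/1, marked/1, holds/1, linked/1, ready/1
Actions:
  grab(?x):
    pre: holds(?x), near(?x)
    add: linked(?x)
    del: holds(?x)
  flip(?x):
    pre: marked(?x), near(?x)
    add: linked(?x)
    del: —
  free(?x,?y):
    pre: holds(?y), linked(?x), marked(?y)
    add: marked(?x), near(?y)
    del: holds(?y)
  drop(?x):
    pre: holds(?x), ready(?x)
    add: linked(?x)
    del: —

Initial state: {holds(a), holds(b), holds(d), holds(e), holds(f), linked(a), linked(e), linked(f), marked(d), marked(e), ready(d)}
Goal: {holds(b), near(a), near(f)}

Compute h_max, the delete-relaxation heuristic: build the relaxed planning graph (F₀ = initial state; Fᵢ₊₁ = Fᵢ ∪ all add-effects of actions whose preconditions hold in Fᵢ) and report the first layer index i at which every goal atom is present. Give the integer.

F0 = init (11 atoms)
F1 = F0 ∪ {linked(d), marked(a), marked(f), near(d), near(e)}  (16 atoms)
F2 = F1 ∪ {near(a), near(f)}  (18 atoms)
goal ⊆ F2  ⇒  h_max = 2

2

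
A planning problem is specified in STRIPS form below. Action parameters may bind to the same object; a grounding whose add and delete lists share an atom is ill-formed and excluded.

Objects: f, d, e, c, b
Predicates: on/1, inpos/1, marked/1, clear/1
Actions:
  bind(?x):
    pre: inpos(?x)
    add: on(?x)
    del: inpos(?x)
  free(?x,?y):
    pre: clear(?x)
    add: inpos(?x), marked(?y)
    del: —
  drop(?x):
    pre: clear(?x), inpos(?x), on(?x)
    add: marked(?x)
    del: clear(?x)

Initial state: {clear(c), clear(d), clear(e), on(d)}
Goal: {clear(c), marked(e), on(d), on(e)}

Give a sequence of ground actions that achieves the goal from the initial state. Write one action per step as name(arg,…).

1. free(e,e)  →  {clear(c), clear(d), clear(e), inpos(e), marked(e), on(d)}
2. bind(e)  →  {clear(c), clear(d), clear(e), marked(e), on(d), on(e)}

free(e,e); bind(e)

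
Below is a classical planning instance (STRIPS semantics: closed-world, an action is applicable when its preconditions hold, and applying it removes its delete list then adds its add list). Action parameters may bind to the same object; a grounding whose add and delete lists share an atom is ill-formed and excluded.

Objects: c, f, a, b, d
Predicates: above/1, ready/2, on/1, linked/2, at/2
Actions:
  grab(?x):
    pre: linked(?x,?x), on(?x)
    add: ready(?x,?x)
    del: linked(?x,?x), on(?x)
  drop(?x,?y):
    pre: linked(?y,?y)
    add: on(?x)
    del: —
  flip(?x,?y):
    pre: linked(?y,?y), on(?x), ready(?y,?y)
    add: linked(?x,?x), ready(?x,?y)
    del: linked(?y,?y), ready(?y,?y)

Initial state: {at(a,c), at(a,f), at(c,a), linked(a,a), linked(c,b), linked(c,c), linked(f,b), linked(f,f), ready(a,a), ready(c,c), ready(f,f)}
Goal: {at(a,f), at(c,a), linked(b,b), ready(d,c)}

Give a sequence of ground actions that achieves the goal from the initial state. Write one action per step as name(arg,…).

1. drop(b,c)  →  {at(a,c), at(a,f), at(c,a), linked(a,a), linked(c,b), linked(c,c), linked(f,b), linked(f,f), on(b), ready(a,a), ready(c,c), ready(f,f)}
2. drop(d,c)  →  {at(a,c), at(a,f), at(c,a), linked(a,a), linked(c,b), linked(c,c), linked(f,b), linked(f,f), on(b), on(d), ready(a,a), ready(c,c), ready(f,f)}
3. flip(b,f)  →  {at(a,c), at(a,f), at(c,a), linked(a,a), linked(b,b), linked(c,b), linked(c,c), linked(f,b), on(b), on(d), ready(a,a), ready(b,f), ready(c,c)}
4. flip(d,c)  →  {at(a,c), at(a,f), at(c,a), linked(a,a), linked(b,b), linked(c,b), linked(d,d), linked(f,b), on(b), on(d), ready(a,a), ready(b,f), ready(d,c)}

drop(b,c); drop(d,c); flip(b,f); flip(d,c)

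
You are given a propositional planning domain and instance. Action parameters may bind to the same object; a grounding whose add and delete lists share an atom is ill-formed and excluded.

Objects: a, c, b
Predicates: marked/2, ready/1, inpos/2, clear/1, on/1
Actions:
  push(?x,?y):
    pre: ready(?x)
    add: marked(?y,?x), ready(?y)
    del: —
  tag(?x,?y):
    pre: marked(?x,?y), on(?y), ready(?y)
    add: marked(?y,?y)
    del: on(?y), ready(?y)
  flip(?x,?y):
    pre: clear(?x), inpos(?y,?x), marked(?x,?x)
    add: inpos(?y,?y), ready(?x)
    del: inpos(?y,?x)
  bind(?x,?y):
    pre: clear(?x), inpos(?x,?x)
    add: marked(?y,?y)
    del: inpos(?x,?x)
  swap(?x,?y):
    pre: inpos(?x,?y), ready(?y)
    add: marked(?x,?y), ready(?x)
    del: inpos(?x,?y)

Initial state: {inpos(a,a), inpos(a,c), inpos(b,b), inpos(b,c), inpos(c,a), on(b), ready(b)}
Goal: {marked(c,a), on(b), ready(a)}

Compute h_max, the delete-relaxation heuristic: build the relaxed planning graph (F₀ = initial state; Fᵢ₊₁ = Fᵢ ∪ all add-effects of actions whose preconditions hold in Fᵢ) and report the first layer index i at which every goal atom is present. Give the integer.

2

F0 = init (7 atoms)
F1 = F0 ∪ {marked(a,b), marked(b,b), marked(c,b), ready(a), ready(c)}  (12 atoms)
F2 = F1 ∪ {marked(a,a), marked(a,c), marked(b,a), marked(b,c), marked(c,a), marked(c,c)}  (18 atoms)
goal ⊆ F2  ⇒  h_max = 2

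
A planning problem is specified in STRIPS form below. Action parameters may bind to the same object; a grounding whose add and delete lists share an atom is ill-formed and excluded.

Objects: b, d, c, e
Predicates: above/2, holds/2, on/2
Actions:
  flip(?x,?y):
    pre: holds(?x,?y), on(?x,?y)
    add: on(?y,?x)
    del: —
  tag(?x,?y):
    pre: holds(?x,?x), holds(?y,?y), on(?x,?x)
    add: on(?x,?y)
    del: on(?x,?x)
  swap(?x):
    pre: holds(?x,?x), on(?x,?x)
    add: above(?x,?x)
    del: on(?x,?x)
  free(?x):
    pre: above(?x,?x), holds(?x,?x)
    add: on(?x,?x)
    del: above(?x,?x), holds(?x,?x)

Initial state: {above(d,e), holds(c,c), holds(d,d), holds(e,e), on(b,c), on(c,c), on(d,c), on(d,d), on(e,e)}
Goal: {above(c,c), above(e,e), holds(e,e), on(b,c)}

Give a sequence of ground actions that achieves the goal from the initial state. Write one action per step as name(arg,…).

swap(c); swap(e)

1. swap(c)  →  {above(c,c), above(d,e), holds(c,c), holds(d,d), holds(e,e), on(b,c), on(d,c), on(d,d), on(e,e)}
2. swap(e)  →  {above(c,c), above(d,e), above(e,e), holds(c,c), holds(d,d), holds(e,e), on(b,c), on(d,c), on(d,d)}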